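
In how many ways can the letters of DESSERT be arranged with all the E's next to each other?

Treat the 2 copies of E as a single block. The multiset to arrange is then {EE, D, R, S, S, T}, 6 items in all.
That gives (6)!/(2!) = 360 arrangements.

360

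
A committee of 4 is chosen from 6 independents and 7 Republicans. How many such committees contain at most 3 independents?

700

Split by how many independents are chosen (0 through 3).
Sum: C(6,0)·C(7,4) + C(6,1)·C(7,3) + C(6,2)·C(7,2) + C(6,3)·C(7,1) = 35 + 210 + 315 + 140 = 700.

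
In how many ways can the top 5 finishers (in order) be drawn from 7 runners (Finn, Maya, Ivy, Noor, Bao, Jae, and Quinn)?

2520

There are 7 choices for 1st place, 6 for 2nd, and so on down to 3 for position 5.
That gives 7 × 6 × 5 × 4 × 3 = 2520.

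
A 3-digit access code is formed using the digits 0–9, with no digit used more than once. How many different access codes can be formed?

Choose and order 3 of the 10 symbols: the first digit has 10 options, the next 9, then 8.
10 × 9 × 8 = 720.

720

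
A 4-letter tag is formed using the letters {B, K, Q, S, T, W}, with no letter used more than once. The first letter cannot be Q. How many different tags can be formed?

The first letter has 6−1 = 5 choices (anything except Q).
The remaining 3 letters are filled from the other 5 symbols without repetition: 5 × 4 × 3 = 60.
Total: 5 × 60 = 300.

300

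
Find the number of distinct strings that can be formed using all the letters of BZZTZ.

The 5 letters of BZZTZ have repeats: Z appearing 3 times.
Dividing 5! = 120 by 3! = 6 for the repeated letters gives 20.

20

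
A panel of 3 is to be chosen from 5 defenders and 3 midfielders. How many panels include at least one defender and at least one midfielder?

Unrestricted: C(8,3) = 56 ways to pick any 3 of the 8.
Selections missing a whole group: no defenders → C(3,3) = 1; no midfielders → C(5,3) = 10.
Both groups omitted at once is impossible, so 56 − 11 = 45.

45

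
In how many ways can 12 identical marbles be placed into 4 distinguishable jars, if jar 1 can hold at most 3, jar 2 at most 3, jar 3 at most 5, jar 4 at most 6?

Without the upper bounds there are C(15,3) = 455 ways to split 12 among 4 jars.
Subtract solutions that violate a single cap (substitute x_i' = x_i − (cap_i+1)): x_1 ≥ 4 gives C(11,3) = 165; x_2 ≥ 4 gives C(11,3) = 165; x_3 ≥ 6 gives C(9,3) = 84; x_4 ≥ 7 gives C(8,3) = 56. Together 470.
Add back pairs where two caps are both exceeded: 35 + 10 + 4 + 10 + 4 + 0 = 63.
By inclusion–exclusion the count is 455 − 470 + 63 = 48.

48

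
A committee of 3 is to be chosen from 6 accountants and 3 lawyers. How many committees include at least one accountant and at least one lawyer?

63

Unrestricted: C(9,3) = 84 ways to pick any 3 of the 9.
Subtract selections that omit an entire group: no accountants → C(3,3) = 1; no lawyers → C(6,3) = 20.
Both groups omitted at once is impossible, so 84 − 21 = 63.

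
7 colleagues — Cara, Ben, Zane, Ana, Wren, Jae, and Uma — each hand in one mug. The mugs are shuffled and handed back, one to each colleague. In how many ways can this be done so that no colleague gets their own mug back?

Let Aᵢ be the assignments in which colleague i gets their own mug. We want the size of the complement of A₁∪…∪A_7.
By inclusion–exclusion this is Σ_{j=0}^{7} (−1)^j C(7,j)·(7−j)!.
Computing: 5040 − 5040 + 2520 − 840 + 210 − 42 + 7 − 1 = 1854.

1854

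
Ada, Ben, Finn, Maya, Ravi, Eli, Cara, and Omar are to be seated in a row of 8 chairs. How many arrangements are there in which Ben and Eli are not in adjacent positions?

30240

There are 8! = 40320 arrangements in all. If Ben and Eli are adjacent, merging them into one block gives 2·(7)! = 10080 arrangements.
So 40320 − 10080 = 30240 arrangements keep them apart.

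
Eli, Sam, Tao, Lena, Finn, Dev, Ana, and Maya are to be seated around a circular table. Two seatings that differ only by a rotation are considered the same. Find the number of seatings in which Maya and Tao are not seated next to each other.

3600

Without the restriction there are (7)! = 5040 seatings.
Those with Maya next to Tao: fuse the pair into one unit and seat 7 units around a circle — 2·(6)! = 1440.
Subtracting, 5040 − 1440 = 3600.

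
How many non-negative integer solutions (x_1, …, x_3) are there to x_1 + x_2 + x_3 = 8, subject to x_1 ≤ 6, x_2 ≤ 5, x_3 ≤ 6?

Without the upper bounds there are C(10,2) = 45 ways to split 8 among 3 variables.
Subtract solutions that violate a single cap (substitute x_i' = x_i − (cap_i+1)): x_1 ≥ 7 gives C(3,2) = 3; x_2 ≥ 6 gives C(4,2) = 6; x_3 ≥ 7 gives C(3,2) = 3. Together 12.
No two caps can be exceeded simultaneously, so the pair terms are all 0.
By inclusion–exclusion the count is 45 − 12 + 0 = 33.

33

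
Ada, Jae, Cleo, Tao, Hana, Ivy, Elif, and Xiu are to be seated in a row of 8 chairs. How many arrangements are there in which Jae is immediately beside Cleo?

10080

Treat {Jae, Cleo} as a single unit. There are 7 units to order, and the pair itself can be ordered 2 ways.
So the count is 2·(7)! = 10080.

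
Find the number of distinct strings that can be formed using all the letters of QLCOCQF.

Letter multiplicities in QLCOCQF: C×2, F×1, L×1, O×1, Q×2.
The number of distinct arrangements is 7!/(2!·2!) = 5040/4 = 1260.

1260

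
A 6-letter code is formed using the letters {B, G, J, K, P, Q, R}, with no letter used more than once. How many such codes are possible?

Choose and order 6 of the 7 symbols: the first letter has 7 options, the next 6, and so on down to 2.
That product is 7 × 6 × 5 × 4 × 3 × 2 = 5040.

5040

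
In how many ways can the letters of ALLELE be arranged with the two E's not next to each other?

40

Total arrangements of ALLELE: 6!/(3!·2!) = 60.
Arrangements with the E's together: treat EE as one letter, giving (5)!/(3!) = 20.
Subtracting, 60 − 20 = 40 arrangements keep the E's apart.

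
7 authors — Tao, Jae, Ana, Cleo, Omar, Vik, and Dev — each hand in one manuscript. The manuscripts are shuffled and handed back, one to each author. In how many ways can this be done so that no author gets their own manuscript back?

Count assignments avoiding every fixed point. For any j of the 7 authors fixed to their own manuscript, the other 7−j can be arranged in (7−j)! ways.
By inclusion–exclusion this is Σ_{j=0}^{7} (−1)^j C(7,j)·(7−j)!.
Computing: 5040 − 5040 + 2520 − 840 + 210 − 42 + 7 − 1 = 1854.

1854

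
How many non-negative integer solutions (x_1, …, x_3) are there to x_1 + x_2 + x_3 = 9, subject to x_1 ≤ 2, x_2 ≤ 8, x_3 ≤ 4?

14

Ignoring the caps, the number of non-negative solutions to x_1+…+x_3 = 9 is C(11,2) = 55.
Subtract solutions that violate a single cap (substitute x_i' = x_i − (cap_i+1)): x_1 ≥ 3 gives C(8,2) = 28; x_2 ≥ 9 gives C(2,2) = 1; x_3 ≥ 5 gives C(6,2) = 15. Together 44.
Add back pairs where two caps are both exceeded: 0 + 3 + 0 = 3.
By inclusion–exclusion the count is 55 − 44 + 3 = 14.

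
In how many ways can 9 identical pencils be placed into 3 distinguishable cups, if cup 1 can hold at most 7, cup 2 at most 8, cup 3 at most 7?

By stars and bars, unrestricted non-negative solutions to x_1+…+x_3 = 9 number C(9+2,2) = 55.
Subtract solutions that violate a single cap (substitute x_i' = x_i − (cap_i+1)): x_1 ≥ 8 gives C(3,2) = 3; x_2 ≥ 9 gives C(2,2) = 1; x_3 ≥ 8 gives C(3,2) = 3. Together 7.
No two caps can be exceeded simultaneously, so the pair terms are all 0.
By inclusion–exclusion the count is 55 − 7 + 0 = 48.

48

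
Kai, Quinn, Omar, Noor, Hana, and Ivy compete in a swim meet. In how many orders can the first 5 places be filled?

720

There are 6 choices for 1st place, 5 for 2nd, and so on down to 2 for position 5.
That gives 6 × 5 × 4 × 3 × 2 = 720.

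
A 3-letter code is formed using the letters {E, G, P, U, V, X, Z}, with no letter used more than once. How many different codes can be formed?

Choose and order 3 of the 7 symbols: the first letter has 7 options, the next 6, then 5.
That product is 7 × 6 × 5 = 210.

210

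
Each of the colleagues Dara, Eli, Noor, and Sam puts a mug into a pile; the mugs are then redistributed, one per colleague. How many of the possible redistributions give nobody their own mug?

Count assignments avoiding every fixed point. For any j of the 4 colleagues fixed to their own mug, the other 4−j can be arranged in (4−j)! ways.
By inclusion–exclusion this is Σ_{j=0}^{4} (−1)^j C(4,j)·(4−j)!.
Computing: 24 − 24 + 12 − 4 + 1 = 9.

9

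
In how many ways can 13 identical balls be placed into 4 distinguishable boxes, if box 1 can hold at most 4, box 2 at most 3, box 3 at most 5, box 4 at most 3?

Ignoring the caps, the number of non-negative solutions to x_1+…+x_4 = 13 is C(16,3) = 560.
Subtract solutions that violate a single cap (substitute x_i' = x_i − (cap_i+1)): x_1 ≥ 5 gives C(11,3) = 165; x_2 ≥ 4 gives C(12,3) = 220; x_3 ≥ 6 gives C(10,3) = 120; x_4 ≥ 4 gives C(12,3) = 220. Together 725.
Add back pairs where two caps are both exceeded: 35 + 10 + 35 + 20 + 56 + 20 = 176.
Subtract triples: 0 + 1 + 0 + 0 = 1.
By inclusion–exclusion the count is 560 − 725 + 176 − 1 = 10.

10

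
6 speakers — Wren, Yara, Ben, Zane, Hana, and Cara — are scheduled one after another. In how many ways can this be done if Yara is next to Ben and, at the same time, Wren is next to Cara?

96

Treat {Yara,Ben} as one block (2 orders) and {Wren,Cara} as another (2 orders).
That leaves 4 units to arrange: 2 × 2 × 4! = 4 × 24 = 96.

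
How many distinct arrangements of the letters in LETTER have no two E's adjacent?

Total arrangements of LETTER: 6!/(2!·2!) = 180.
If the two E's are adjacent, glue them into one block, leaving 5 items to arrange: (5)!/(2!) = 60 ways.
Hence 180 − 60 = 120.

120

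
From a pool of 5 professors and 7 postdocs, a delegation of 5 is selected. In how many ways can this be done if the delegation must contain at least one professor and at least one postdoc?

770

Total 5-person selections from all 12: C(12,5) = 792.
Selections missing a whole group: no professors → C(7,5) = 21; no postdocs → C(5,5) = 1.
Both groups omitted at once is impossible, so 792 − 22 = 770.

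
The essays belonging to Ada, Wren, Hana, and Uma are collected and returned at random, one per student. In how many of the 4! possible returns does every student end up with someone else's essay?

9

Let Aᵢ be the assignments in which student i gets their own essay. We want the size of the complement of A₁∪…∪A_4.
By inclusion–exclusion this is Σ_{j=0}^{4} (−1)^j C(4,j)·(4−j)!.
Computing: 24 − 24 + 12 − 4 + 1 = 9.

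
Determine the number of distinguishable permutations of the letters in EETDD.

The 5 letters of EETDD have repeats: D appearing twice and E appearing twice.
So there are 5! / (2!·2!) = 30 distinguishable arrangements.

30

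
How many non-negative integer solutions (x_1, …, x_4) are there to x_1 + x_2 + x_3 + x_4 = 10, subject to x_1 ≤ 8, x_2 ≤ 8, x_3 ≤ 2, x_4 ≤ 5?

Without the upper bounds there are C(13,3) = 286 ways to split 10 among 4 variables.
Subtract solutions that violate a single cap (substitute x_i' = x_i − (cap_i+1)): x_1 ≥ 9 gives C(4,3) = 4; x_2 ≥ 9 gives C(4,3) = 4; x_3 ≥ 3 gives C(10,3) = 120; x_4 ≥ 6 gives C(7,3) = 35. Together 163.
Add back pairs where two caps are both exceeded: 0 + 0 + 0 + 0 + 0 + 4 = 4.
By inclusion–exclusion the count is 286 − 163 + 4 = 127.

127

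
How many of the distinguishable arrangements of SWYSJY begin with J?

Fix J in the first position and arrange the remaining 5 letters.
Those 5 letters have S appearing twice and Y appearing twice, giving (5)!/(2!·2!) = 30.

30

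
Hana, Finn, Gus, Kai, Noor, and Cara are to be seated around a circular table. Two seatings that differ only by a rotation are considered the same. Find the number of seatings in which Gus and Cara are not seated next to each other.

72

All circular seatings of 6 people number (5)! = 120.
Seatings with Gus beside Cara: treat them as a block with 2 internal orders, giving 2 × (4)! = 48.
Subtracting, 120 − 48 = 72.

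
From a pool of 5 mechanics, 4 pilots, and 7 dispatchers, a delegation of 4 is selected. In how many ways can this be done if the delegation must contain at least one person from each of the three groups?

With no constraint there are C(16,4) = 1820 possible selections.
Selections missing a whole group: no mechanics → C(11,4) = 330; no pilots → C(12,4) = 495; no dispatchers → C(9,4) = 126.
Add back selections omitting two groups (i.e. drawn from a single group): C(5,4) + C(4,4) + C(7,4) = 41.
By inclusion–exclusion: 1820 − 951 + 41 = 910.

910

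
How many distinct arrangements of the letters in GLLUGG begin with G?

Fix G in the first position and arrange the remaining 5 letters.
Those 5 letters have G appearing twice and L appearing twice, giving (5)!/(2!·2!) = 30.

30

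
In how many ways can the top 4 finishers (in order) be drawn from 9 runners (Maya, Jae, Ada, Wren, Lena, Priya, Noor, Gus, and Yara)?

3024

This is an ordered selection of 4 from 9: P(9,4).
That gives 9 × 8 × 7 × 6 = 3024.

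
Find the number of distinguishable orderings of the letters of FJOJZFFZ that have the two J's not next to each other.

1260

There are 8!/(3!·2!·2!) = 1680 arrangements of FJOJZFFZ in total.
Arrangements with the J's together: treat JJ as one letter, giving (7)!/(3!·2!) = 420.
Subtracting, 1680 − 420 = 1260 arrangements keep the J's apart.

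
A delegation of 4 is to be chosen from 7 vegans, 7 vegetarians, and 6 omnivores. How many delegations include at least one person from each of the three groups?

2499

Unrestricted: C(20,4) = 4845 ways to pick any 4 of the 20.
Selections missing a whole group: no vegans → C(13,4) = 715; no vegetarians → C(13,4) = 715; no omnivores → C(14,4) = 1001.
Add back selections omitting two groups (i.e. drawn from a single group): C(7,4) + C(7,4) + C(6,4) = 85.
By inclusion–exclusion: 4845 − 2431 + 85 = 2499.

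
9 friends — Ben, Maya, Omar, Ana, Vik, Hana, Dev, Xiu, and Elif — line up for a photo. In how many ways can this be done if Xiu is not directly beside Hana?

Of the 9! = 362880 arrangements, those with Xiu and Hana adjacent number 2 × 8! = 80640 (treat the pair as a block with 2 internal orders).
So 362880 − 80640 = 282240 arrangements keep them apart.

282240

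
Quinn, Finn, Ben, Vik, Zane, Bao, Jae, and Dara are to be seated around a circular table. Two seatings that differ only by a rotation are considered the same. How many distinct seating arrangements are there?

5040

Fix one person's seat to break rotational symmetry; the remaining 7 people can be arranged in (7)! = 5040 ways.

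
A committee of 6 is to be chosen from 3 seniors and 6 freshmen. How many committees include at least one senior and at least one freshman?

With no constraint there are C(9,6) = 84 possible selections.
Selections missing a whole group: no seniors → C(6,6) = 1; no freshmen → C(3,6) = 0.
Both groups omitted at once is impossible, so 84 − 1 = 83.

83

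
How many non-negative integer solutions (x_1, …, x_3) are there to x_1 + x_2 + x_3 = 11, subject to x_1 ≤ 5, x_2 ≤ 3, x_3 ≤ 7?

Ignoring the caps, the number of non-negative solutions to x_1+…+x_3 = 11 is C(13,2) = 78.
Subtract solutions that violate a single cap (substitute x_i' = x_i − (cap_i+1)): x_1 ≥ 6 gives C(7,2) = 21; x_2 ≥ 4 gives C(9,2) = 36; x_3 ≥ 8 gives C(5,2) = 10. Together 67.
Add back pairs where two caps are both exceeded: 3 + 0 + 0 = 3.
By inclusion–exclusion the count is 78 − 67 + 3 = 14.

14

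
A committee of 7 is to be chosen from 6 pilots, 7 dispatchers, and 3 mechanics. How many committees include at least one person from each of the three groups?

9569

Unrestricted: C(16,7) = 11440 ways to pick any 7 of the 16.
Selections missing a whole group: no pilots → C(10,7) = 120; no dispatchers → C(9,7) = 36; no mechanics → C(13,7) = 1716.
Add back selections omitting two groups (i.e. drawn from a single group): C(6,7) + C(7,7) + C(3,7) = 1.
By inclusion–exclusion: 11440 − 1872 + 1 = 9569.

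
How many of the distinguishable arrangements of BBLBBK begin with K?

5

Fix K in the first position and arrange the remaining 5 letters.
Those 5 letters have B appearing 4 times, giving (5)!/(4!) = 5.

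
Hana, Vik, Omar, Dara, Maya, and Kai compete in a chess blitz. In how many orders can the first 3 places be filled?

120

This is an ordered selection of 3 from 6: P(6,3).
That gives 6 × 5 × 4 = 120.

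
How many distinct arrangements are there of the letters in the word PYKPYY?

PYKPYY has 6 letters with P appearing twice and Y appearing 3 times.
Dividing 6! = 720 by 3!·2! = 12 for the repeated letters gives 60.

60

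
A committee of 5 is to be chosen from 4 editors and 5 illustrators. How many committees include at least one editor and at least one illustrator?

125

Unrestricted: C(9,5) = 126 ways to pick any 5 of the 9.
Selections missing a whole group: no editors → C(5,5) = 1; no illustrators → C(4,5) = 0.
Both groups omitted at once is impossible, so 126 − 1 = 125.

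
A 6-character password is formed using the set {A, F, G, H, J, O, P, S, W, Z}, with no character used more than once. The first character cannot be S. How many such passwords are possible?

The first character has 10−1 = 9 choices (anything except S).
The remaining 5 characters are filled from the other 9 symbols without repetition: 9 × 8 × 7 × 6 × 5 = 15120.
Total: 9 × 15120 = 136080.

136080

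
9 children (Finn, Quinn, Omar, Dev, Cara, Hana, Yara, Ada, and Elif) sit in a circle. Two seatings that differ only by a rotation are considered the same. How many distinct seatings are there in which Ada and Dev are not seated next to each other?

Without the restriction there are (8)! = 40320 seatings.
Seatings with Ada beside Dev: treat them as a block with 2 internal orders, giving 2 × (7)! = 10080.
Subtracting, 40320 − 10080 = 30240.

30240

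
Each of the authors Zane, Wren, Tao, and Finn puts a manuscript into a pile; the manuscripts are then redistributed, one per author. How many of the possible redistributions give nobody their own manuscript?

Let Aᵢ be the assignments in which author i gets their own manuscript. We want the size of the complement of A₁∪…∪A_4.
By inclusion–exclusion this is Σ_{j=0}^{4} (−1)^j C(4,j)·(4−j)!.
Computing: 24 − 24 + 12 − 4 + 1 = 9.

9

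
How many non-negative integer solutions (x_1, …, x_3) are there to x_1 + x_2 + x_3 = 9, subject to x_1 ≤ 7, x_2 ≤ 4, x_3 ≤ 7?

Ignoring the caps, the number of non-negative solutions to x_1+…+x_3 = 9 is C(11,2) = 55.
Subtract solutions that violate a single cap (substitute x_i' = x_i − (cap_i+1)): x_1 ≥ 8 gives C(3,2) = 3; x_2 ≥ 5 gives C(6,2) = 15; x_3 ≥ 8 gives C(3,2) = 3. Together 21.
No two caps can be exceeded simultaneously, so the pair terms are all 0.
By inclusion–exclusion the count is 55 − 21 + 0 = 34.

34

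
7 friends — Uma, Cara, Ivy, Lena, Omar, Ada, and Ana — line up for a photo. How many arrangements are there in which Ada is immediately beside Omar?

1440

Glue Ada and Omar into one block (2 internal orders), leaving 6 units to arrange in a row.
So the count is 2·(6)! = 1440.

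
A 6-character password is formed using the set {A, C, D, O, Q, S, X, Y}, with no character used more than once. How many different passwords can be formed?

This is a permutation of 6 out of 8: P(8,6) = 8!/2!.
8 × 7 × 6 × 5 × 4 × 3 = 20160.

20160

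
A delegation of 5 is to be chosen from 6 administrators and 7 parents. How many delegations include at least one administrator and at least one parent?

1260

Total 5-person selections from all 13: C(13,5) = 1287.
Subtract selections that omit an entire group: no administrators → C(7,5) = 21; no parents → C(6,5) = 6.
Both groups omitted at once is impossible, so 1287 − 27 = 1260.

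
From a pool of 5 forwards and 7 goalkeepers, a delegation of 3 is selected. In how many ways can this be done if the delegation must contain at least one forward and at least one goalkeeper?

175

Total 3-person selections from all 12: C(12,3) = 220.
Selections missing a whole group: no forwards → C(7,3) = 35; no goalkeepers → C(5,3) = 10.
Both groups omitted at once is impossible, so 220 − 45 = 175.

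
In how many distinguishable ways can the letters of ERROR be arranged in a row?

Letter multiplicities in ERROR: E×1, O×1, R×3.
Dividing 5! = 120 by 3! = 6 for the repeated letters gives 20.

20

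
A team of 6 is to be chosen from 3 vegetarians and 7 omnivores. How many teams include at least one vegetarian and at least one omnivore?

203

Unrestricted: C(10,6) = 210 ways to pick any 6 of the 10.
Subtract selections that omit an entire group: no vegetarians → C(7,6) = 7; no omnivores → C(3,6) = 0.
Both groups omitted at once is impossible, so 210 − 7 = 203.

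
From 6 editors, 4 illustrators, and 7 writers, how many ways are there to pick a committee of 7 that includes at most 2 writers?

Split by how many writers are chosen (0 through 2).
Sum: C(7,0)·C(10,7) + C(7,1)·C(10,6) + C(7,2)·C(10,5) = 120 + 1470 + 5292 = 6882.

6882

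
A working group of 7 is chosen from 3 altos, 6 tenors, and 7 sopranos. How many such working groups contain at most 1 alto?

6864

Split by how many altos are chosen (0 through 1).
Sum: C(3,0)·C(13,7) + C(3,1)·C(13,6) = 1716 + 5148 = 6864.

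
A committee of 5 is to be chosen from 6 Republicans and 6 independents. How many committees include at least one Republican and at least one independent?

Unrestricted: C(12,5) = 792 ways to pick any 5 of the 12.
Subtract selections that omit an entire group: no Republicans → C(6,5) = 6; no independents → C(6,5) = 6.
Both groups omitted at once is impossible, so 792 − 12 = 780.

780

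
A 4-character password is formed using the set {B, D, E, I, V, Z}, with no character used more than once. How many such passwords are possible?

360

This is a permutation of 4 out of 6: P(6,4) = 6!/2!.
That product is 6 × 5 × 4 × 3 = 360.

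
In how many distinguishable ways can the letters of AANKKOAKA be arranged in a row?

Letter multiplicities in AANKKOAKA: A×4, K×3, N×1, O×1.
The number of distinct arrangements is 9!/(4!·3!) = 362880/144 = 2520.

2520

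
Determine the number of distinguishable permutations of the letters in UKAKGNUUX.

30240

The 9 letters of UKAKGNUUX have repeats: K appearing twice and U appearing 3 times.
Dividing 9! = 362880 by 3!·2! = 12 for the repeated letters gives 30240.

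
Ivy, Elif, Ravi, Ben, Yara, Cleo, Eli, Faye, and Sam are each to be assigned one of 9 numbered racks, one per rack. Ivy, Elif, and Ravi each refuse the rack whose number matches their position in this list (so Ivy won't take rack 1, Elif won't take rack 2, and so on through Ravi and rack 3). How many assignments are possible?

256320

Let Aᵢ (for i ∈ {1, 2, 3}) be the placements that put person i in their forbidden rack. Any j of these fix j positions, leaving (9−j)! ways to fill the rest, and there are C(3,j) ways to pick which j.
By inclusion–exclusion, the number of valid placements is Σ_{j=0}^{3} (−1)^j C(3,j)·(9−j)!.
Computing: 362880 − 120960 + 15120 − 720 = 256320.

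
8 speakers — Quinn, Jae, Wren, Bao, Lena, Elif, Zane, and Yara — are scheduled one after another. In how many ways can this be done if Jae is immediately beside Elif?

Place the 6 others and the Jae-Elif pair as 7 objects in a line; the pair has 2 internal arrangements.
So the count is 2·(7)! = 10080.

10080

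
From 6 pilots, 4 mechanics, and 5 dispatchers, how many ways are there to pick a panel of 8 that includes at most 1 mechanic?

1485

Split by how many mechanics are chosen (0 through 1).
Sum: C(4,0)·C(11,8) + C(4,1)·C(11,7) = 165 + 1320 = 1485.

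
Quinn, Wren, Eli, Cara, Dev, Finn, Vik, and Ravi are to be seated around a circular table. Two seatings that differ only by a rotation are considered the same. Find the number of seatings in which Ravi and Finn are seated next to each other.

1440

Treat {Ravi, Finn} as one unit (2 internal orders) and seat the resulting 7 units around the table: (6)! circular arrangements.
So 2 × (6)! = 2 × 720 = 1440.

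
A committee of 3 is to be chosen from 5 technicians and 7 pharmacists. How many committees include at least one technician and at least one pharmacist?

175

Total 3-person selections from all 12: C(12,3) = 220.
Subtract selections that omit an entire group: no technicians → C(7,3) = 35; no pharmacists → C(5,3) = 10.
Both groups omitted at once is impossible, so 220 − 45 = 175.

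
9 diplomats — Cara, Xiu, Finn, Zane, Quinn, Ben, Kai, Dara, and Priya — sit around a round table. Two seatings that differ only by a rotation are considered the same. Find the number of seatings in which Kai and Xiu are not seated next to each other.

Without the restriction there are (8)! = 40320 seatings.
Those with Kai next to Xiu: fuse the pair into one unit and seat 8 units around a circle — 2·(7)! = 10080.
Subtracting, 40320 − 10080 = 30240.

30240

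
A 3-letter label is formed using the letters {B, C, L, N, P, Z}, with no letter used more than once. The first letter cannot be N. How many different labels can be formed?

The first letter has 6−1 = 5 choices (anything except N).
The remaining 2 letters are filled from the other 5 symbols without repetition: 5 × 4 = 20.
Total: 5 × 20 = 100.

100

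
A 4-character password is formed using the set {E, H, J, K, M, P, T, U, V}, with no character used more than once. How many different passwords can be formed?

3024

This is a permutation of 4 out of 9: P(9,4) = 9!/5!.
9 × 8 × 7 × 6 = 3024.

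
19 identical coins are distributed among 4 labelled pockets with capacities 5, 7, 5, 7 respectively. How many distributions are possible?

By stars and bars, unrestricted non-negative solutions to x_1+…+x_4 = 19 number C(19+3,3) = 1540.
Subtract solutions that violate a single cap (substitute x_i' = x_i − (cap_i+1)): x_1 ≥ 6 gives C(16,3) = 560; x_2 ≥ 8 gives C(14,3) = 364; x_3 ≥ 6 gives C(16,3) = 560; x_4 ≥ 8 gives C(14,3) = 364. Together 1848.
Add back pairs where two caps are both exceeded: 56 + 120 + 56 + 56 + 20 + 56 = 364.
By inclusion–exclusion the count is 1540 − 1848 + 364 = 56.

56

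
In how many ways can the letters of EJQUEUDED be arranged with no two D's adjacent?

Total arrangements of EJQUEUDED: 9!/(3!·2!·2!) = 15120.
If the two D's are adjacent, glue them into one block, leaving 8 items to arrange: (8)!/(3!·2!) = 3360 ways.
Hence 15120 − 3360 = 11760.

11760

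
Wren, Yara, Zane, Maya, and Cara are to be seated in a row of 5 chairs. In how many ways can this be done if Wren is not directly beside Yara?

There are 5! = 120 arrangements in all. If Wren and Yara are adjacent, merging them into one block gives 2·(4)! = 48 arrangements.
Complementary counting: 120 − 48 = 72.

72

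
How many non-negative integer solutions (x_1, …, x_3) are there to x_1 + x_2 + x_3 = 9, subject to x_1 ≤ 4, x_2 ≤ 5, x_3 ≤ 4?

Ignoring the caps, the number of non-negative solutions to x_1+…+x_3 = 9 is C(11,2) = 55.
Subtract solutions that violate a single cap (substitute x_i' = x_i − (cap_i+1)): x_1 ≥ 5 gives C(6,2) = 15; x_2 ≥ 6 gives C(5,2) = 10; x_3 ≥ 5 gives C(6,2) = 15. Together 40.
No two caps can be exceeded simultaneously, so the pair terms are all 0.
By inclusion–exclusion the count is 55 − 40 + 0 = 15.

15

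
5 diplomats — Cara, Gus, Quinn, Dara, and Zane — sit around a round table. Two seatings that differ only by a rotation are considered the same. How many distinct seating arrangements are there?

Fix one person's seat to break rotational symmetry; the remaining 4 people can be arranged in (4)! = 24 ways.

24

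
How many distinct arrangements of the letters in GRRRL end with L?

4

Fix L in the last position and arrange the remaining 4 letters.
Those 4 letters have R appearing 3 times, giving (4)!/(3!) = 4.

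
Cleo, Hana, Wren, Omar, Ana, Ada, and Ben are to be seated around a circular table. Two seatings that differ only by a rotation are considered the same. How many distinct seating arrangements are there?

720

Seat Cleo anywhere (absorbing the rotational symmetry), then permute the other 6: (6)! = 720.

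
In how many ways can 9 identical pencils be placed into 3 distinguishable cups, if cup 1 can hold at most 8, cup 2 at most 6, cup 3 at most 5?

38

By stars and bars, unrestricted non-negative solutions to x_1+…+x_3 = 9 number C(9+2,2) = 55.
Subtract solutions that violate a single cap (substitute x_i' = x_i − (cap_i+1)): x_1 ≥ 9 gives C(2,2) = 1; x_2 ≥ 7 gives C(4,2) = 6; x_3 ≥ 6 gives C(5,2) = 10. Together 17.
No two caps can be exceeded simultaneously, so the pair terms are all 0.
By inclusion–exclusion the count is 55 − 17 + 0 = 38.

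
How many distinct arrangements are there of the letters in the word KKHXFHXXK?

5040

Letter multiplicities in KKHXFHXXK: F×1, H×2, K×3, X×3.
Dividing 9! = 362880 by 3!·3!·2! = 72 for the repeated letters gives 5040.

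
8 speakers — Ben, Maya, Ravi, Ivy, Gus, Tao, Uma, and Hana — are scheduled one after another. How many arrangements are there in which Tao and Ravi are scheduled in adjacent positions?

Glue Tao and Ravi into one block (2 internal orders), leaving 7 units to arrange in a row.
So the count is 2·(7)! = 10080.

10080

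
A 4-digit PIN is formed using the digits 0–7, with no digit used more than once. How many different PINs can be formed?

1680

Choose and order 4 of the 8 symbols: the first digit has 8 options, the next 7, then 6, 5.
8 × 7 × 6 × 5 = 1680.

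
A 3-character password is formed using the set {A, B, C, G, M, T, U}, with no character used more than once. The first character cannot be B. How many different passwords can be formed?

180

The first character has 7−1 = 6 choices (anything except B).
The remaining 2 characters are filled from the other 6 symbols without repetition: 6 × 5 = 30.
Total: 6 × 30 = 180.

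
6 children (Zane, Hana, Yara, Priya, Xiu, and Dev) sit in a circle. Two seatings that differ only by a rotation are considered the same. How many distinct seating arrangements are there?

120

Fix one person's seat to break rotational symmetry; the remaining 5 people can be arranged in (5)! = 120 ways.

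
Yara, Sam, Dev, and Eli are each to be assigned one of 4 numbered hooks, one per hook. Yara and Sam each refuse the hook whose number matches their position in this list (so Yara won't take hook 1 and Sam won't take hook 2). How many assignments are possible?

Let Aᵢ (for i ∈ {1, 2}) be the placements that put person i in their forbidden hook. Any j of these fix j positions, leaving (4−j)! ways to fill the rest, and there are C(2,j) ways to pick which j.
By inclusion–exclusion, the number of valid placements is Σ_{j=0}^{2} (−1)^j C(2,j)·(4−j)!.
Computing: 24 − 12 + 2 = 14.

14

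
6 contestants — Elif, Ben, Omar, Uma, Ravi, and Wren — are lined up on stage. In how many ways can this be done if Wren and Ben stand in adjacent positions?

Place the 4 others and the Wren-Ben pair as 5 objects in a line; the pair has 2 internal arrangements.
So the count is 2·(5)! = 240.

240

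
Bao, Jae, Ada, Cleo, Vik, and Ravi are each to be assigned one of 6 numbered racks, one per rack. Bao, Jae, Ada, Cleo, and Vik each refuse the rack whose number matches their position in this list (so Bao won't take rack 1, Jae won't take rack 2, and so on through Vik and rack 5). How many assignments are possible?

Let Aᵢ (for 1 ≤ i ≤ 5) be the placements that put person i in their forbidden rack. Any j of these fix j positions, leaving (6−j)! ways to fill the rest, and there are C(5,j) ways to pick which j.
By inclusion–exclusion, the number of valid placements is Σ_{j=0}^{5} (−1)^j C(5,j)·(6−j)!.
Computing: 720 − 600 + 240 − 60 + 10 − 1 = 309.

309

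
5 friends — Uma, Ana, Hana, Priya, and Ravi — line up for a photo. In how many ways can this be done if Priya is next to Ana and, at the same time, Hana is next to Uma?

24

Treat {Priya,Ana} as one block (2 orders) and {Hana,Uma} as another (2 orders).
That leaves 3 units to arrange: 2 × 2 × 3! = 4 × 6 = 24.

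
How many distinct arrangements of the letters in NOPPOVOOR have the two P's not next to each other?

Total arrangements of NOPPOVOOR: 9!/(4!·2!) = 7560.
If the two P's are adjacent, glue them into one block, leaving 8 items to arrange: (8)!/(4!) = 1680 ways.
Hence 7560 − 1680 = 5880.

5880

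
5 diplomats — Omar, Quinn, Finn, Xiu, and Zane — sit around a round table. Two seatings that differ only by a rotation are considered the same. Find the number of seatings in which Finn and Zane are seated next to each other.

Treat {Finn, Zane} as one unit (2 internal orders) and seat the resulting 4 units around the table: (3)! circular arrangements.
So 2 × (3)! = 2 × 6 = 12.

12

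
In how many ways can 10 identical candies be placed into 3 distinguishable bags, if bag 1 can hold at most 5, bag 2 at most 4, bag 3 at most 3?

6

Without the upper bounds there are C(12,2) = 66 ways to split 10 among 3 bags.
Subtract solutions that violate a single cap (substitute x_i' = x_i − (cap_i+1)): x_1 ≥ 6 gives C(6,2) = 15; x_2 ≥ 5 gives C(7,2) = 21; x_3 ≥ 4 gives C(8,2) = 28. Together 64.
Add back pairs where two caps are both exceeded: 0 + 1 + 3 = 4.
By inclusion–exclusion the count is 66 − 64 + 4 = 6.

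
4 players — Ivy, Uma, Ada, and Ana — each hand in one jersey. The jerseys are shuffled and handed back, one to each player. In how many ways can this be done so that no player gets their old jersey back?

Let Aᵢ be the assignments in which player i gets their old jersey. We want the size of the complement of A₁∪…∪A_4.
By inclusion–exclusion this is Σ_{j=0}^{4} (−1)^j C(4,j)·(4−j)!.
Computing: 24 − 24 + 12 − 4 + 1 = 9.

9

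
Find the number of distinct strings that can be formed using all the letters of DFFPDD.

The 6 letters of DFFPDD have repeats: D appearing 3 times and F appearing twice.
Dividing 6! = 720 by 3!·2! = 12 for the repeated letters gives 60.

60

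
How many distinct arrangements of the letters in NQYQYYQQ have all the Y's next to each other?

30

Treat the 3 copies of Y as a single block. The multiset to arrange is then {YYY, N, Q, Q, Q, Q}, 6 items in all.
That gives (6)!/(4!) = 30 arrangements.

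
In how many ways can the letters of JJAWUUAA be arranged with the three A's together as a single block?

180

Treat the 3 copies of A as a single block. The multiset to arrange is then {AAA, J, J, U, U, W}, 6 items in all.
That gives (6)!/(2!·2!) = 180 arrangements.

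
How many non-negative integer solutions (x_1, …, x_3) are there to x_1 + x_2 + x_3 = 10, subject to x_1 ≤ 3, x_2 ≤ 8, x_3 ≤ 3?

13

Ignoring the caps, the number of non-negative solutions to x_1+…+x_3 = 10 is C(12,2) = 66.
Subtract solutions that violate a single cap (substitute x_i' = x_i − (cap_i+1)): x_1 ≥ 4 gives C(8,2) = 28; x_2 ≥ 9 gives C(3,2) = 3; x_3 ≥ 4 gives C(8,2) = 28. Together 59.
Add back pairs where two caps are both exceeded: 0 + 6 + 0 = 6.
By inclusion–exclusion the count is 66 − 59 + 6 = 13.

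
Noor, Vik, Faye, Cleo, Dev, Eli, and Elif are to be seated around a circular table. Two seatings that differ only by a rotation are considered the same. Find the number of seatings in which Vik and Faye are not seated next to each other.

All circular seatings of 7 people number (6)! = 720.
Those with Vik next to Faye: fuse the pair into one unit and seat 6 units around a circle — 2·(5)! = 240.
Subtracting, 720 − 240 = 480.

480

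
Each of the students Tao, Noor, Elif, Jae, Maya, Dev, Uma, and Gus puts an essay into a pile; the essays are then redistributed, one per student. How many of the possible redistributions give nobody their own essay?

Count assignments avoiding every fixed point. For any j of the 8 students fixed to their own essay, the other 8−j can be arranged in (8−j)! ways.
By inclusion–exclusion this is Σ_{j=0}^{8} (−1)^j C(8,j)·(8−j)!.
Computing: 40320 − 40320 + 20160 − 6720 + 1680 − 336 + 56 − 8 + 1 = 14833.

14833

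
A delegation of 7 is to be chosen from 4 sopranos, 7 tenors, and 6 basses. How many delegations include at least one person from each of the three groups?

17283

With no constraint there are C(17,7) = 19448 possible selections.
Selections missing a whole group: no sopranos → C(13,7) = 1716; no tenors → C(10,7) = 120; no basses → C(11,7) = 330.
Add back selections omitting two groups (i.e. drawn from a single group): C(4,7) + C(7,7) + C(6,7) = 1.
By inclusion–exclusion: 19448 − 2166 + 1 = 17283.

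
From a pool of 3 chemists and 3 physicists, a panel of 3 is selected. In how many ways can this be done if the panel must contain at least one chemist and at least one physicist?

18

With no constraint there are C(6,3) = 20 possible selections.
Subtract selections that omit an entire group: no chemists → C(3,3) = 1; no physicists → C(3,3) = 1.
Both groups omitted at once is impossible, so 20 − 2 = 18.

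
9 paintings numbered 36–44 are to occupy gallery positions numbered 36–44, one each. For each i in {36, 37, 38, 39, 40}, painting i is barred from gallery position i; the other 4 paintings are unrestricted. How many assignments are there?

Let Aᵢ (for 36 ≤ i ≤ 40) be the placements that put painting i in its forbidden gallery position. Any j of these fix j positions, leaving (9−j)! ways to fill the rest, and there are C(5,j) ways to pick which j.
By inclusion–exclusion, the number of valid placements is Σ_{j=0}^{5} (−1)^j C(5,j)·(9−j)!.
Computing: 362880 − 201600 + 50400 − 7200 + 600 − 24 = 205056.

205056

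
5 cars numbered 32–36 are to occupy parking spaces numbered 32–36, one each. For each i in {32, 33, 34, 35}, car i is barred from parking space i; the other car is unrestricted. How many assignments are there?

Let Aᵢ (for 32 ≤ i ≤ 35) be the placements that put car i in its forbidden parking space. Any j of these fix j positions, leaving (5−j)! ways to fill the rest, and there are C(4,j) ways to pick which j.
By inclusion–exclusion, the number of valid placements is Σ_{j=0}^{4} (−1)^j C(4,j)·(5−j)!.
Computing: 120 − 96 + 36 − 8 + 1 = 53.

53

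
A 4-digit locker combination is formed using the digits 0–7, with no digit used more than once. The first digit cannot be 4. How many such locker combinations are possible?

1470

The first digit has 8−1 = 7 choices (anything except 4).
The remaining 3 digits are filled from the other 7 symbols without repetition: 7 × 6 × 5 = 210.
Total: 7 × 210 = 1470.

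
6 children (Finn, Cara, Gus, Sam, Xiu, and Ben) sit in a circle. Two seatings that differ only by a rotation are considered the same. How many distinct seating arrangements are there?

Seat Finn anywhere (absorbing the rotational symmetry), then permute the other 5: (5)! = 120.

120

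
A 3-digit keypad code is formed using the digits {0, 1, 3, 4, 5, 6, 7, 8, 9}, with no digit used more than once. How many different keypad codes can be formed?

504

With no repetition, fill the 3 digits in order: 9 choices, then 8, down to 7.
That product is 9 × 8 × 7 = 504.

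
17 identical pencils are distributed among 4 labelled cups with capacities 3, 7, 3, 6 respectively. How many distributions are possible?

10

Ignoring the caps, the number of non-negative solutions to x_1+…+x_4 = 17 is C(20,3) = 1140.
Subtract solutions that violate a single cap (substitute x_i' = x_i − (cap_i+1)): x_1 ≥ 4 gives C(16,3) = 560; x_2 ≥ 8 gives C(12,3) = 220; x_3 ≥ 4 gives C(16,3) = 560; x_4 ≥ 7 gives C(13,3) = 286. Together 1626.
Add back pairs where two caps are both exceeded: 56 + 220 + 84 + 56 + 10 + 84 = 510.
Subtract triples: 4 + 0 + 10 + 0 = 14.
By inclusion–exclusion the count is 1140 − 1626 + 510 − 14 = 10.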